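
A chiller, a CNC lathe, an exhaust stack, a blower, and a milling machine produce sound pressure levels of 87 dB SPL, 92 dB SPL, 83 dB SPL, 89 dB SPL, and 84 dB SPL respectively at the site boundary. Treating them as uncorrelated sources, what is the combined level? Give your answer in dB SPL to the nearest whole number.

95 dB SPL

For uncorrelated sources the intensities add, so convert each level to linear form, sum, and take 10·log₁₀ of the total.
Σ 10^(L/10) = 10^(87/10) + 10^(92/10) + 10^(83/10) + 10^(89/10) + 10^(84/10) = 3.331e+09.
L_total = 10·log₁₀(3.331e+09) = 95.23 dB SPL.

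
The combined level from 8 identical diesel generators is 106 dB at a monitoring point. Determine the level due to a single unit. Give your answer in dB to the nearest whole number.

97 dB

For N identical incoherent sources L_total = L₁ + 10·log₁₀ N, so L₁ = 106 − 10·log₁₀(8) = 106 − 9.031.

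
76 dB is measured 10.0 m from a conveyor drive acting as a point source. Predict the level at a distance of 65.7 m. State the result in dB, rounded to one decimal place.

For a point source, L₂ = L₁ − 20·log₁₀(r₂/r₁).
L₂ = 76 − 20·log₁₀(65.7/10.0) = 76 − 16.351 = 59.65 dB.

59.6 dB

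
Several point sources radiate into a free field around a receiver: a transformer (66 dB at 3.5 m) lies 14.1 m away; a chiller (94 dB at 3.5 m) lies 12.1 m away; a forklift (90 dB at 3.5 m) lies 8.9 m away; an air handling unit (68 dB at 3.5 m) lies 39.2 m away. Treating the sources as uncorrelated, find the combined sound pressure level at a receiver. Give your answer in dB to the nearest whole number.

86 dB

First find each source's level at the receiver (point-source: −20·log₁₀(r/r_ref)), then combine on an intensity basis.
transformer: 66 − 20·log₁₀(14.1/3.5) = 66 − 12.10 = 53.90 dB.
chiller: 94 − 20·log₁₀(12.1/3.5) = 94 − 10.77 = 83.23 dB.
forklift: 90 − 20·log₁₀(8.9/3.5) = 90 − 8.11 = 81.89 dB.
air handling unit: 68 − 20·log₁₀(39.2/3.5) = 68 − 20.98 = 47.02 dB.
Σ 10^(L/10) = 3.651e+08 → L_total = 10·log₁₀(3.651e+08) = 85.62 dB.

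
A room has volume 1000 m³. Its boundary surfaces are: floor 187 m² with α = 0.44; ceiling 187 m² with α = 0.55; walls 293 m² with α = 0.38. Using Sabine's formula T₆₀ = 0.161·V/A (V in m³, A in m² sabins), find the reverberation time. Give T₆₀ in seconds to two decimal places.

Total absorption A = 187·0.44 + 187·0.55 + 293·0.38 = 296.47 m² sabins.
T₆₀ = 0.161 × 1000 / 296.47 = 0.543 s.

0.54 s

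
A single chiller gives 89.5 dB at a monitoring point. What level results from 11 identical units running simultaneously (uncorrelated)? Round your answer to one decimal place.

99.9 dB

With 11 equal, uncorrelated contributions the intensity is 11× that of one unit, giving a rise of 10·log₁₀ 11.
L_total = 89.5 + 10·log₁₀(11) = 89.5 + 10.414 = 99.91 dB.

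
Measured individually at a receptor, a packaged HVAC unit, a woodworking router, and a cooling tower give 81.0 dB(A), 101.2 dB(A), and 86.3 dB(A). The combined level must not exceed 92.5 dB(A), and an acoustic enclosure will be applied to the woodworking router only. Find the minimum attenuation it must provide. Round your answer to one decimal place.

10.3 dB

Fixed contribution from the other sources: Σ 10^(L/10) = 10^(81.0/10) + 10^(86.3/10) = 5.525e+08 (87.42 dB(A)).
The limit corresponds to 10^(92.5/10) = 1.778e+09; subtracting the fixed part leaves 1.226e+09 for the woodworking router, i.e. 90.88 dB(A).
So the woodworking router must be reduced from 101.2 to 90.88 dB(A): IL = 10.32 dB.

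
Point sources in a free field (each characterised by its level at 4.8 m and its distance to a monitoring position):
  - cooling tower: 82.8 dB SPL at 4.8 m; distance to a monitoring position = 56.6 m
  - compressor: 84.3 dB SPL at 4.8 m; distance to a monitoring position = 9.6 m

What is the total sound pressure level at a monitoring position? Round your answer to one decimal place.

First find each source's level at the receiver (point-source: −20·log₁₀(r/r_ref)), then combine on an intensity basis.
cooling tower: 82.8 − 20·log₁₀(56.6/4.8) = 82.8 − 21.43 = 61.37 dB SPL.
compressor: 84.3 − 20·log₁₀(9.6/4.8) = 84.3 − 6.02 = 78.28 dB SPL.
Σ 10^(L/10) = 6.866e+07 → L_total = 10·log₁₀(6.866e+07) = 78.37 dB SPL.

78.4 dB SPL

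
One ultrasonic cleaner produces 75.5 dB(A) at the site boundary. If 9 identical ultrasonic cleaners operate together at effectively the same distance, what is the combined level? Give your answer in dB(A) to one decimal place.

L_total = L₁ + 10·log₁₀ N for N identical incoherent sources.
L_total = 75.5 + 10·log₁₀(9) = 75.5 + 9.542 = 85.04 dB(A).

85.0 dB(A)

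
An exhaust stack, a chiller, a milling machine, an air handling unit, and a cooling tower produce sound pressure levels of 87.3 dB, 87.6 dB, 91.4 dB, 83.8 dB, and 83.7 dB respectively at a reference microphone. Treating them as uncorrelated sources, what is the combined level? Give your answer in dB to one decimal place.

94.7 dB

Incoherent sources combine by intensity addition: L_total = 10·log₁₀(Σ 10^(L_i/10)).
Σ 10^(L/10) = 10^(87.3/10) + 10^(87.6/10) + 10^(91.4/10) + 10^(83.8/10) + 10^(83.7/10) = 2.967e+09.
L_total = 10·log₁₀(2.967e+09) = 94.72 dB.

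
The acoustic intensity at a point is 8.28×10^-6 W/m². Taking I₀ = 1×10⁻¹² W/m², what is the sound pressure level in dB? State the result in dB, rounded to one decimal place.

Dividing by I₀ shifts the exponent by 12: I/I₀ = 8.28×10^6.
L = 10·(0.9180 + 6) = 69.18 dB.

69.2 dB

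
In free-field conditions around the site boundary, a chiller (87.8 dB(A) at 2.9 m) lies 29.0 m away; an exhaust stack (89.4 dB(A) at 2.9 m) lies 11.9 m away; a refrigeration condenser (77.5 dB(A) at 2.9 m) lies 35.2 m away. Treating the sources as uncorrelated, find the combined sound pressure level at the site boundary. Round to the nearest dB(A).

First find each source's level at the receiver (point-source: −20·log₁₀(r/r_ref)), then combine on an intensity basis.
chiller: 87.8 − 20·log₁₀(29.0/2.9) = 87.8 − 20.00 = 67.80 dB(A).
exhaust stack: 89.4 − 20·log₁₀(11.9/2.9) = 89.4 − 12.26 = 77.14 dB(A).
refrigeration condenser: 77.5 − 20·log₁₀(35.2/2.9) = 77.5 − 21.68 = 55.82 dB(A).
Σ 10^(L/10) = 5.813e+07 → L_total = 10·log₁₀(5.813e+07) = 77.64 dB(A).

78 dB(A)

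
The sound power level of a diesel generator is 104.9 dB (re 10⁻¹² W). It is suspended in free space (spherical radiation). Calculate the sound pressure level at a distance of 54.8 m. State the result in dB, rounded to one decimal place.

The power spreads over a sphere of area 4π·r², so L_p = L_w − 10·log₁₀(4π·r²).
4π·r² = 3.774e+04 m², 10·log₁₀ of that is 45.768 dB.
L_p = 104.9 − 45.768 = 59.13 dB.

59.1 dB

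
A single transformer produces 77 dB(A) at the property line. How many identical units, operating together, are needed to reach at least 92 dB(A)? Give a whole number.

Need L₁ + 10·log₁₀ N ≥ 92, i.e. log₁₀ N ≥ 1.50.
N ≥ 10^(15.0/10) = 31.623, so N = 32.

32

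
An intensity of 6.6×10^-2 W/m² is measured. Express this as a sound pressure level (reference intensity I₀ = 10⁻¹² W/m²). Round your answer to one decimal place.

108.2 dB

Dividing by I₀ shifts the exponent by 12: I/I₀ = 6.6×10^10.
L = 10·(0.8195 + 10) = 108.20 dB.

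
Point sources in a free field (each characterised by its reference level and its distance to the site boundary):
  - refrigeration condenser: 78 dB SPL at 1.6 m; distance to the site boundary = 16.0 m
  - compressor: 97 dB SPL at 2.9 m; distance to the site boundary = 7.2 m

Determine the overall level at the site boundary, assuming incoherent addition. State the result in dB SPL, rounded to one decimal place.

Propagate each source to the receiver with L = L_ref − 20·log₁₀(r/r_ref), then add intensities.
refrigeration condenser: 78 − 20·log₁₀(16.0/1.6) = 78 − 20.00 = 58.00 dB SPL.
compressor: 97 − 20·log₁₀(7.2/2.9) = 97 − 7.90 = 89.10 dB SPL.
Σ 10^(L/10) = 8.137e+08 → L_total = 10·log₁₀(8.137e+08) = 89.10 dB SPL.

89.1 dB SPL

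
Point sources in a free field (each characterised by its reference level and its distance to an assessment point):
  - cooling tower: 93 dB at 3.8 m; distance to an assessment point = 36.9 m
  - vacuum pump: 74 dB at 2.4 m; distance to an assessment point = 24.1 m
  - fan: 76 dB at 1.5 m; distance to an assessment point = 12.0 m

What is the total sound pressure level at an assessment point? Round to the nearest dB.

73 dB

First find each source's level at the receiver (point-source: −20·log₁₀(r/r_ref)), then combine on an intensity basis.
cooling tower: 93 − 20·log₁₀(36.9/3.8) = 93 − 19.74 = 73.26 dB.
vacuum pump: 74 − 20·log₁₀(24.1/2.4) = 74 − 20.04 = 53.96 dB.
fan: 76 − 20·log₁₀(12.0/1.5) = 76 − 18.06 = 57.94 dB.
Σ 10^(L/10) = 2.203e+07 → L_total = 10·log₁₀(2.203e+07) = 73.43 dB.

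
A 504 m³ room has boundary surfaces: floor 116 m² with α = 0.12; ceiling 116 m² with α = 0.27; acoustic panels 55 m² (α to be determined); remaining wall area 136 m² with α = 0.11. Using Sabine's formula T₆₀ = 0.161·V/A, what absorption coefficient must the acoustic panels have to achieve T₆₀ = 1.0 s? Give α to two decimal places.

Required total absorption A = 0.161·504/1.0 = 81.14 m².
Absorption from the other surfaces = 116·0.12 + 116·0.27 + 136·0.11 = 60.20 m², so the acoustic panels must supply 20.94 m² over 55 m².
α = 20.94/55 = 0.381.

0.38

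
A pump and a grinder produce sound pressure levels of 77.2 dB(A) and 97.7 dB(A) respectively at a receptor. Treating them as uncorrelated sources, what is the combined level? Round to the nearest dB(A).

Incoherent sources combine by intensity addition: L_total = 10·log₁₀(Σ 10^(L_i/10)).
Σ 10^(L/10) = 10^(77.2/10) + 10^(97.7/10) = 5.941e+09.
L_total = 10·log₁₀(5.941e+09) = 97.74 dB(A).

98 dB(A)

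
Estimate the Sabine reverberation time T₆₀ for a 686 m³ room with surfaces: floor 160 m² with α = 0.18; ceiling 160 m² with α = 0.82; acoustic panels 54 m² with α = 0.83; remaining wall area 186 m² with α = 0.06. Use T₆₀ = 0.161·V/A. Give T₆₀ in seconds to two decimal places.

A = Σ Sᵢαᵢ = 160·0.18 + 160·0.82 + 54·0.83 + 186·0.06 = 215.98 m².
T₆₀ = 0.161·V/A = 0.161·686/215.98 = 0.511 s.

0.51 s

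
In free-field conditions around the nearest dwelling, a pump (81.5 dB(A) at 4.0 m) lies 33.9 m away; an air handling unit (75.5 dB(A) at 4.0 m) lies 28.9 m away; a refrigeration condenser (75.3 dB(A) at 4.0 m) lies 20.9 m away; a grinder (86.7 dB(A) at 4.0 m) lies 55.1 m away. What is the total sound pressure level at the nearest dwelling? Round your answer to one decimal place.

Apply inverse-square spreading to bring every level to the receiver, then sum 10^(L/10).
pump: 81.5 − 20·log₁₀(33.9/4.0) = 81.5 − 18.56 = 62.94 dB(A).
air handling unit: 75.5 − 20·log₁₀(28.9/4.0) = 75.5 − 17.18 = 58.32 dB(A).
refrigeration condenser: 75.3 − 20·log₁₀(20.9/4.0) = 75.3 − 14.36 = 60.94 dB(A).
grinder: 86.7 − 20·log₁₀(55.1/4.0) = 86.7 − 22.78 = 63.92 dB(A).
Σ 10^(L/10) = 6.352e+06 → L_total = 10·log₁₀(6.352e+06) = 68.03 dB(A).

68.0 dB(A)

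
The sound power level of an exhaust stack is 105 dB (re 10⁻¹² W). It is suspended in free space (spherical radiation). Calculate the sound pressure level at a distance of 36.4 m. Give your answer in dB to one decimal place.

L_p = L_w − 10·log₁₀(4π·r²) with r = 36.4 m.
4π·r² = 1.665e+04 m², 10·log₁₀ of that is 42.214 dB.
L_p = 105 − 42.214 = 62.79 dB.

62.8 dB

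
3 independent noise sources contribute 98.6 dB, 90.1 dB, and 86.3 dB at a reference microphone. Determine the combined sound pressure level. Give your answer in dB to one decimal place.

For uncorrelated sources the intensities add, so convert each level to linear form, sum, and take 10·log₁₀ of the total.
Σ 10^(L/10) = 10^(98.6/10) + 10^(90.1/10) + 10^(86.3/10) = 8.694e+09.
L_total = 10·log₁₀(8.694e+09) = 99.39 dB.

99.4 dB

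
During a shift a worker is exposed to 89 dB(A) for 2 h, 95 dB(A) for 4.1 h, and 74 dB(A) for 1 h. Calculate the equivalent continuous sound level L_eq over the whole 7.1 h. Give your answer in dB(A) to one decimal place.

The energy average is taken in the linear domain: L_eq = 10·log₁₀[(Σ tᵢ·10^(Lᵢ/10))/T], T = 7.1 h.
Σ tᵢ·10^(Lᵢ/10) = 2·10^(89/10) + 4.1·10^(95/10) + 1·10^(74/10) = 1.458e+10.
L_eq = 10·log₁₀(1.458e+10/7.1) = 93.12 dB(A).

93.1 dB(A)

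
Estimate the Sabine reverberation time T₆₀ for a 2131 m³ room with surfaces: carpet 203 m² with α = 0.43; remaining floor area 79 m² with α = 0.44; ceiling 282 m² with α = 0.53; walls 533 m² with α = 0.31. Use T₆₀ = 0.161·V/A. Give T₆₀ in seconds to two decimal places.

A = Σ Sᵢαᵢ = 203·0.43 + 79·0.44 + 282·0.53 + 533·0.31 = 436.74 m².
T₆₀ = 0.161·V/A = 0.161·2131/436.74 = 0.786 s.

0.79 s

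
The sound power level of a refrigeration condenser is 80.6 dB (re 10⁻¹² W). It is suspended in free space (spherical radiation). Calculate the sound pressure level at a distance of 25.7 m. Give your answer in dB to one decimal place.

41.4 dB

The power spreads over a sphere of area 4π·r², so L_p = L_w − 10·log₁₀(4π·r²).
4π·r² = 8300 m², 10·log₁₀ of that is 39.191 dB.
L_p = 80.6 − 39.191 = 41.41 dB.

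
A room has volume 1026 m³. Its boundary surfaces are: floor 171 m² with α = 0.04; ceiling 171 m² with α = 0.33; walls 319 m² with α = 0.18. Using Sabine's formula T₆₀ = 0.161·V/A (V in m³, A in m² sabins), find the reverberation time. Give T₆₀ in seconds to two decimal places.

A = Σ Sᵢαᵢ = 171·0.04 + 171·0.33 + 319·0.18 = 120.69 m².
T₆₀ = 0.161 × 1026 / 120.69 = 1.369 s.

1.37 s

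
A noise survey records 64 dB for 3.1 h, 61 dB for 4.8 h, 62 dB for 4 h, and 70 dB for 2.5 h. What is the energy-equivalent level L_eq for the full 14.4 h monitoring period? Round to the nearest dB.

65 dB

The energy average is taken in the linear domain: L_eq = 10·log₁₀[(Σ tᵢ·10^(Lᵢ/10))/T], T = 14.4 h.
Σ tᵢ·10^(Lᵢ/10) = 3.1·10^(64/10) + 4.8·10^(61/10) + 4·10^(62/10) + 2.5·10^(70/10) = 4.517e+07.
L_eq = 10·log₁₀(4.517e+07/14.4) = 64.96 dB.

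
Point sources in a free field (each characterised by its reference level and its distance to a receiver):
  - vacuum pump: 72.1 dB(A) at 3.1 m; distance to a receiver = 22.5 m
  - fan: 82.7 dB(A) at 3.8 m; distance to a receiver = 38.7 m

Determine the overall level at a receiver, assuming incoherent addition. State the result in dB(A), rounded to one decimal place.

First find each source's level at the receiver (point-source: −20·log₁₀(r/r_ref)), then combine on an intensity basis.
vacuum pump: 72.1 − 20·log₁₀(22.5/3.1) = 72.1 − 17.22 = 54.88 dB(A).
fan: 82.7 − 20·log₁₀(38.7/3.8) = 82.7 − 20.16 = 62.54 dB(A).
Σ 10^(L/10) = 2.103e+06 → L_total = 10·log₁₀(2.103e+06) = 63.23 dB(A).

63.2 dB(A)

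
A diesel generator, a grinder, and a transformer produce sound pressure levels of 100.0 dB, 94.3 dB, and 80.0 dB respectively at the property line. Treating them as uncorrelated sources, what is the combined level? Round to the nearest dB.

For uncorrelated sources the intensities add, so convert each level to linear form, sum, and take 10·log₁₀ of the total.
Σ 10^(L/10) = 10^(100.0/10) + 10^(94.3/10) + 10^(80.0/10) = 1.279e+10.
L_total = 10·log₁₀(1.279e+10) = 101.07 dB.

101 dB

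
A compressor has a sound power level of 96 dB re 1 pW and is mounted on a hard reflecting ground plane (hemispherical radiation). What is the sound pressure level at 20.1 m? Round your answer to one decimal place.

62.0 dB

The power spreads over a hemisphere of area 2π·r², so L_p = L_w − 10·log₁₀(2π·r²).
2π·r² = 2538 m², 10·log₁₀ of that is 34.046 dB.
L_p = 96 − 34.046 = 61.95 dB.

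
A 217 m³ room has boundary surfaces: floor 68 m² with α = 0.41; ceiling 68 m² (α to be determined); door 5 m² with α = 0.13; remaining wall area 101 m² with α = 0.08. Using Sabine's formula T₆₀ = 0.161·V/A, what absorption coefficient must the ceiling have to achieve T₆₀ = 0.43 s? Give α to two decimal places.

From T₆₀ = 0.161·V/A, the target T₆₀ = 0.43 s needs A = 0.161·217/0.43 = 81.25 m².
Absorption from the other surfaces = 68·0.41 + 5·0.13 + 101·0.08 = 36.61 m², so the ceiling must supply 44.64 m² over 68 m².
α = 44.64/68 = 0.656.

0.66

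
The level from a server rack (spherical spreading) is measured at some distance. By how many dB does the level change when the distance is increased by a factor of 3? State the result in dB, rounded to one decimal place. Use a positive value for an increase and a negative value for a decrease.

-9.5 dB

Point-source spreading: ΔL = −20·log₁₀(r₂/r₁).
ΔL = −20·log₁₀(3) = -9.54 dB.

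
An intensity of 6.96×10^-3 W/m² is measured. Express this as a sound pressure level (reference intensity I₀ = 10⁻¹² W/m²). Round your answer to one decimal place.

98.4 dB

I/I₀ = 6.96×10^-3/10⁻¹² = 6.96×10^9, and L = 10·log₁₀(I/I₀).
L = 10·(0.8426 + 9) = 98.43 dB.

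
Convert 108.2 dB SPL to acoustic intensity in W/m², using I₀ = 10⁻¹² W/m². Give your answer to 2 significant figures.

I = I₀·10^(L/10) = 10⁻¹² × 10^(108.2/10) = 10^(-1.180).

0.066 W/m²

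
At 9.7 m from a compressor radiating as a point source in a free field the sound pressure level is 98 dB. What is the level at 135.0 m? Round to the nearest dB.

For a point source, L₂ = L₁ − 20·log₁₀(r₂/r₁).
L₂ = 98 − 20·log₁₀(135.0/9.7) = 98 − 22.871 = 75.13 dB.

75 dB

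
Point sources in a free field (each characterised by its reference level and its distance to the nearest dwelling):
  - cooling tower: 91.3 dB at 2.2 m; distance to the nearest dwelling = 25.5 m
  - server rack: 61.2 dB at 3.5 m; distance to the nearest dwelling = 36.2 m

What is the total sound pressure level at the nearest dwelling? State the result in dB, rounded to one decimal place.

Propagate each source to the receiver with L = L_ref − 20·log₁₀(r/r_ref), then add intensities.
cooling tower: 91.3 − 20·log₁₀(25.5/2.2) = 91.3 − 21.28 = 70.02 dB.
server rack: 61.2 − 20·log₁₀(36.2/3.5) = 61.2 − 20.29 = 40.91 dB.
Σ 10^(L/10) = 1.005e+07 → L_total = 10·log₁₀(1.005e+07) = 70.02 dB.

70.0 dB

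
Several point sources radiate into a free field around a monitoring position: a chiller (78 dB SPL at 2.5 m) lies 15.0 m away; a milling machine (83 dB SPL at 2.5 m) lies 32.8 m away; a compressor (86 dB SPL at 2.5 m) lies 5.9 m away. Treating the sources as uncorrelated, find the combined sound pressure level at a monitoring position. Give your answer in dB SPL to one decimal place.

78.7 dB SPL

First find each source's level at the receiver (point-source: −20·log₁₀(r/r_ref)), then combine on an intensity basis.
chiller: 78 − 20·log₁₀(15.0/2.5) = 78 − 15.56 = 62.44 dB SPL.
milling machine: 83 − 20·log₁₀(32.8/2.5) = 83 − 22.36 = 60.64 dB SPL.
compressor: 86 − 20·log₁₀(5.9/2.5) = 86 − 7.46 = 78.54 dB SPL.
Σ 10^(L/10) = 7.439e+07 → L_total = 10·log₁₀(7.439e+07) = 78.72 dB SPL.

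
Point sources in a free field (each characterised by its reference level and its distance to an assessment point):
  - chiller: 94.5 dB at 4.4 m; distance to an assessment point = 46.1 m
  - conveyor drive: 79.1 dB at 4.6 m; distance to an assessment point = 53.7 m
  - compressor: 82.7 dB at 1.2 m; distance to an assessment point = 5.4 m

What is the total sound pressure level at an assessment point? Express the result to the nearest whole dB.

75 dB

Propagate each source to the receiver with L = L_ref − 20·log₁₀(r/r_ref), then add intensities.
chiller: 94.5 − 20·log₁₀(46.1/4.4) = 94.5 − 20.40 = 74.10 dB.
conveyor drive: 79.1 − 20·log₁₀(53.7/4.6) = 79.1 − 21.34 = 57.76 dB.
compressor: 82.7 − 20·log₁₀(5.4/1.2) = 82.7 − 13.06 = 69.64 dB.
Σ 10^(L/10) = 3.547e+07 → L_total = 10·log₁₀(3.547e+07) = 75.50 dB.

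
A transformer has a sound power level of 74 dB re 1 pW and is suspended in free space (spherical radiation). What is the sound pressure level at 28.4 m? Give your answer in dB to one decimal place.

The power spreads over a sphere of area 4π·r², so L_p = L_w − 10·log₁₀(4π·r²).
4π·r² = 1.014e+04 m², 10·log₁₀ of that is 40.058 dB.
L_p = 74 − 40.058 = 33.94 dB.

33.9 dB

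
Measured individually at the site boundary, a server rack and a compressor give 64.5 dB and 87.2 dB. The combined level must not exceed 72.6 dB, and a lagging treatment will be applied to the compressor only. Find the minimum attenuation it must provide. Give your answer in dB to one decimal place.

15.3 dB

The untreated sources together contribute 10^(64.5/10) = 2.818e+06, i.e. 64.50 dB.
The limit corresponds to 10^(72.6/10) = 1.820e+07; subtracting the fixed part leaves 1.538e+07 for the compressor, i.e. 71.87 dB.
Required insertion loss = 87.2 − 71.87 = 15.33 dB.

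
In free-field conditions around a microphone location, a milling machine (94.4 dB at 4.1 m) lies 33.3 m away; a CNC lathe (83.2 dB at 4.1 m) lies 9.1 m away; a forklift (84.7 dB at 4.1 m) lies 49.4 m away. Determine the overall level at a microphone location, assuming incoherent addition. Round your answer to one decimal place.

Propagate each source to the receiver with L = L_ref − 20·log₁₀(r/r_ref), then add intensities.
milling machine: 94.4 − 20·log₁₀(33.3/4.1) = 94.4 − 18.19 = 76.21 dB.
CNC lathe: 83.2 − 20·log₁₀(9.1/4.1) = 83.2 − 6.93 = 76.27 dB.
forklift: 84.7 − 20·log₁₀(49.4/4.1) = 84.7 − 21.62 = 63.08 dB.
Σ 10^(L/10) = 8.620e+07 → L_total = 10·log₁₀(8.620e+07) = 79.35 dB.

79.4 dB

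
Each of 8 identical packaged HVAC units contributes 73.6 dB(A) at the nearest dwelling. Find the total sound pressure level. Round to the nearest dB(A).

83 dB(A)

L_total = L₁ + 10·log₁₀ N for N identical incoherent sources.
L_total = 73.6 + 10·log₁₀(8) = 73.6 + 9.031 = 82.63 dB(A).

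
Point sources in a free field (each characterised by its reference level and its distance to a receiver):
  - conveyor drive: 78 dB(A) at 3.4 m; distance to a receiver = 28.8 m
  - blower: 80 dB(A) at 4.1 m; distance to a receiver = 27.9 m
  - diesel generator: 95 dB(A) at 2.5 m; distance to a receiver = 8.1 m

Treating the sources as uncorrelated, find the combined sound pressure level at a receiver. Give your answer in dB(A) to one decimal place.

Apply inverse-square spreading to bring every level to the receiver, then sum 10^(L/10).
conveyor drive: 78 − 20·log₁₀(28.8/3.4) = 78 − 18.56 = 59.44 dB(A).
blower: 80 − 20·log₁₀(27.9/4.1) = 80 − 16.66 = 63.34 dB(A).
diesel generator: 95 − 20·log₁₀(8.1/2.5) = 95 − 10.21 = 84.79 dB(A).
Σ 10^(L/10) = 3.043e+08 → L_total = 10·log₁₀(3.043e+08) = 84.83 dB(A).

84.8 dB(A)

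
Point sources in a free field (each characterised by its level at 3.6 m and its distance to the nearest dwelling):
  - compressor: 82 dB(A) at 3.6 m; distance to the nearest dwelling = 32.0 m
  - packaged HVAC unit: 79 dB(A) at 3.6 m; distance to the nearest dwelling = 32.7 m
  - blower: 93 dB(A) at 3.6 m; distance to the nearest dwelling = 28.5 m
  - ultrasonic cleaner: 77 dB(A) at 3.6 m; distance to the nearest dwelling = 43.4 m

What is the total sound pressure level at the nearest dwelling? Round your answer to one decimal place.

Apply inverse-square spreading to bring every level to the receiver, then sum 10^(L/10).
compressor: 82 − 20·log₁₀(32.0/3.6) = 82 − 18.98 = 63.02 dB(A).
packaged HVAC unit: 79 − 20·log₁₀(32.7/3.6) = 79 − 19.16 = 59.84 dB(A).
blower: 93 − 20·log₁₀(28.5/3.6) = 93 − 17.97 = 75.03 dB(A).
ultrasonic cleaner: 77 − 20·log₁₀(43.4/3.6) = 77 − 21.62 = 55.38 dB(A).
Σ 10^(L/10) = 3.515e+07 → L_total = 10·log₁₀(3.515e+07) = 75.46 dB(A).

75.5 dB(A)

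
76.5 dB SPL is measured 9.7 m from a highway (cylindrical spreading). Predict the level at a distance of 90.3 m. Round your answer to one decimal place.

66.8 dB SPL

Cylindrical spreading from a line source gives a 10·log₁₀(r₂/r₁) drop.
L₂ = 76.5 − 10·log₁₀(90.3/9.7) = 76.5 − 9.689 = 66.81 dB SPL.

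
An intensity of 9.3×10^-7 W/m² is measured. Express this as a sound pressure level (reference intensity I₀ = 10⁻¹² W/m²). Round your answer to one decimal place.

59.7 dB

L = 10·log₁₀(I/I₀) = 10·log₁₀(9.3×10^-7/10⁻¹²) = 10·log₁₀(9.3×10^5).
L = 10·(0.9685 + 5) = 59.68 dB.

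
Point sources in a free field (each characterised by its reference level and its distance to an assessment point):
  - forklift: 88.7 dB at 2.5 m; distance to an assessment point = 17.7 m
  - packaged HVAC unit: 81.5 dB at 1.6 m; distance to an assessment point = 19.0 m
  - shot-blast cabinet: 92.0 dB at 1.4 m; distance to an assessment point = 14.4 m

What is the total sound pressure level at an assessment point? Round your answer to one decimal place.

First find each source's level at the receiver (point-source: −20·log₁₀(r/r_ref)), then combine on an intensity basis.
forklift: 88.7 − 20·log₁₀(17.7/2.5) = 88.7 − 17.00 = 71.70 dB.
packaged HVAC unit: 81.5 − 20·log₁₀(19.0/1.6) = 81.5 − 21.49 = 60.01 dB.
shot-blast cabinet: 92.0 − 20·log₁₀(14.4/1.4) = 92.0 − 20.24 = 71.76 dB.
Σ 10^(L/10) = 3.077e+07 → L_total = 10·log₁₀(3.077e+07) = 74.88 dB.

74.9 dB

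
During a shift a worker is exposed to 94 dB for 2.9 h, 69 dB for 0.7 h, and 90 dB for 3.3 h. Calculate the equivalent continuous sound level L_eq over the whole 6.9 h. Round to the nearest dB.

The energy average is taken in the linear domain: L_eq = 10·log₁₀[(Σ tᵢ·10^(Lᵢ/10))/T], T = 6.9 h.
Σ tᵢ·10^(Lᵢ/10) = 2.9·10^(94/10) + 0.7·10^(69/10) + 3.3·10^(90/10) = 1.059e+10.
L_eq = 10·log₁₀(1.059e+10/6.9) = 91.86 dB.

92 dB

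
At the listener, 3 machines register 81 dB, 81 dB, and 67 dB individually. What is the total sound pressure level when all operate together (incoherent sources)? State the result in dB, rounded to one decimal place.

For uncorrelated sources the intensities add, so convert each level to linear form, sum, and take 10·log₁₀ of the total.
Σ 10^(L/10) = 10^(81/10) + 10^(81/10) + 10^(67/10) = 2.568e+08.
L_total = 10·log₁₀(2.568e+08) = 84.10 dB.

84.1 dB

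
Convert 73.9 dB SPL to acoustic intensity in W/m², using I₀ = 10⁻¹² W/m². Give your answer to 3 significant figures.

2.45e-05 W/m²

I/I₀ = 10^(73.9/10) = 2.455e+07, so I = 2.455e+07 × 10⁻¹² W/m².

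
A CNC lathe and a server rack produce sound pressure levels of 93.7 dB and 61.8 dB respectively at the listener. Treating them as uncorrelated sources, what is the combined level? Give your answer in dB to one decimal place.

93.7 dB

Incoherent sources combine by intensity addition: L_total = 10·log₁₀(Σ 10^(L_i/10)).
Σ 10^(L/10) = 10^(93.7/10) + 10^(61.8/10) = 2.346e+09.
L_total = 10·log₁₀(2.346e+09) = 93.70 dB.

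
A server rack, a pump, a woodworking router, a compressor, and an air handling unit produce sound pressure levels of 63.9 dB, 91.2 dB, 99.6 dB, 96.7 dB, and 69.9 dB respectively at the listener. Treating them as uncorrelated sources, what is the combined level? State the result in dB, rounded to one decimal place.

101.8 dB

Incoherent sources combine by intensity addition: L_total = 10·log₁₀(Σ 10^(L_i/10)).
Σ 10^(L/10) = 10^(63.9/10) + 10^(91.2/10) + 10^(99.6/10) + 10^(96.7/10) + 10^(69.9/10) = 1.513e+10.
L_total = 10·log₁₀(1.513e+10) = 101.80 dB.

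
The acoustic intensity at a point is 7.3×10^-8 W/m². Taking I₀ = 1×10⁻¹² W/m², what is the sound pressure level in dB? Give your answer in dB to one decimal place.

I/I₀ = 7.3×10^-8/10⁻¹² = 7.3×10^4, and L = 10·log₁₀(I/I₀).
L = 10·(0.8633 + 4) = 48.63 dB.

48.6 dB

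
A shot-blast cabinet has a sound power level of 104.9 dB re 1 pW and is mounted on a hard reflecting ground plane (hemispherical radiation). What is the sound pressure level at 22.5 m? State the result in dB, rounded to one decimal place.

69.9 dB

The power spreads over a hemisphere of area 2π·r², so L_p = L_w − 10·log₁₀(2π·r²).
2π·r² = 3181 m², 10·log₁₀ of that is 35.025 dB.
L_p = 104.9 − 35.025 = 69.87 dB.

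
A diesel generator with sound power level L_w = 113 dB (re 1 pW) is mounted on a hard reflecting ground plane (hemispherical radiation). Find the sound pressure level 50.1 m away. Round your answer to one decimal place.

71.0 dB

Free-field hemispherical radiation: L_p = L_w − 10·log₁₀(2π·r²), r = 50.1 m.
2π·r² = 1.577e+04 m², 10·log₁₀ of that is 41.979 dB.
L_p = 113 − 41.979 = 71.02 dB.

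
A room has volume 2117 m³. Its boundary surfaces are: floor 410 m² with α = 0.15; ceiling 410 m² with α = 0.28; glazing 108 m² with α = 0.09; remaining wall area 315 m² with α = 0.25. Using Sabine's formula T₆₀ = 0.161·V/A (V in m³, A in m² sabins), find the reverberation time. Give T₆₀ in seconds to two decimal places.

1.29 s

Total absorption A = 410·0.15 + 410·0.28 + 108·0.09 + 315·0.25 = 264.77 m² sabins.
T₆₀ = 0.161 × 2117 / 264.77 = 1.287 s.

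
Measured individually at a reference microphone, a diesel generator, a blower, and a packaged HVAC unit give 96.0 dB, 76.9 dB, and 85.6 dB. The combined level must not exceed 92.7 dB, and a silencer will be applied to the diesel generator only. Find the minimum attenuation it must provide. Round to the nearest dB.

Everything except the diesel generator sums to 10^(76.9/10) + 10^(85.6/10) = 4.121e+08 in linear terms, 86.15 dB.
The limit corresponds to 10^(92.7/10) = 1.862e+09; subtracting the fixed part leaves 1.450e+09 for the diesel generator, i.e. 91.61 dB.
So the diesel generator must be reduced from 96.0 to 91.61 dB: IL = 4.39 dB.

4 dB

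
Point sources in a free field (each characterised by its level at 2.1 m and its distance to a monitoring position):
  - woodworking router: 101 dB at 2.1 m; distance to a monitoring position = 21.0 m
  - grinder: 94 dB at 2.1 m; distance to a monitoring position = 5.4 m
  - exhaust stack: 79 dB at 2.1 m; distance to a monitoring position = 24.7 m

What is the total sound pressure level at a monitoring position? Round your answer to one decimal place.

87.0 dB

First find each source's level at the receiver (point-source: −20·log₁₀(r/r_ref)), then combine on an intensity basis.
woodworking router: 101 − 20·log₁₀(21.0/2.1) = 101 − 20.00 = 81.00 dB.
grinder: 94 − 20·log₁₀(5.4/2.1) = 94 − 8.20 = 85.80 dB.
exhaust stack: 79 − 20·log₁₀(24.7/2.1) = 79 − 21.41 = 57.59 dB.
Σ 10^(L/10) = 5.064e+08 → L_total = 10·log₁₀(5.064e+08) = 87.04 dB.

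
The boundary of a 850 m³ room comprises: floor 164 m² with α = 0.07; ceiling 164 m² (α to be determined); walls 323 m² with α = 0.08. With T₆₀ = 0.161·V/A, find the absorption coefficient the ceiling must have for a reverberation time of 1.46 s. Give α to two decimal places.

A = 0.161·V/T₆₀ = 0.161·850/1.46 = 93.73 m² sabins.
Absorption from the other surfaces = 164·0.07 + 323·0.08 = 37.32 m², so the ceiling must supply 56.41 m² over 164 m².
α = 56.41/164 = 0.344.

0.34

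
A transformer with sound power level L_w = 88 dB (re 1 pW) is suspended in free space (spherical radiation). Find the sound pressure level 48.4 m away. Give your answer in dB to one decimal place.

The power spreads over a sphere of area 4π·r², so L_p = L_w − 10·log₁₀(4π·r²).
4π·r² = 2.944e+04 m², 10·log₁₀ of that is 44.689 dB.
L_p = 88 − 44.689 = 43.31 dB.

43.3 dB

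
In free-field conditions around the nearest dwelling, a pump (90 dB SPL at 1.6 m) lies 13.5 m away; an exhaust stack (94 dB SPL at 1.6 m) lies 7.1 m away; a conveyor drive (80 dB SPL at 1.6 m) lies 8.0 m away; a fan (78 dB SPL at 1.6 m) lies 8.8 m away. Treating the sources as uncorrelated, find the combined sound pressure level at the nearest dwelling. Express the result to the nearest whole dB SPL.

82 dB SPL

Propagate each source to the receiver with L = L_ref − 20·log₁₀(r/r_ref), then add intensities.
pump: 90 − 20·log₁₀(13.5/1.6) = 90 − 18.52 = 71.48 dB SPL.
exhaust stack: 94 − 20·log₁₀(7.1/1.6) = 94 − 12.94 = 81.06 dB SPL.
conveyor drive: 80 − 20·log₁₀(8.0/1.6) = 80 − 13.98 = 66.02 dB SPL.
fan: 78 − 20·log₁₀(8.8/1.6) = 78 − 14.81 = 63.19 dB SPL.
Σ 10^(L/10) = 1.477e+08 → L_total = 10·log₁₀(1.477e+08) = 81.69 dB SPL.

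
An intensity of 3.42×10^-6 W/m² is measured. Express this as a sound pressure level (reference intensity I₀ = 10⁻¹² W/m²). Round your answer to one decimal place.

I/I₀ = 3.42×10^-6/10⁻¹² = 3.42×10^6, and L = 10·log₁₀(I/I₀).
L = 10·(0.5340 + 6) = 65.34 dB.

65.3 dB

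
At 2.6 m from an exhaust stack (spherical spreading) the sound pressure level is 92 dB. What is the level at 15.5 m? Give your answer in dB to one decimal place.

76.5 dB

Spherical spreading from a point source gives a 20·log₁₀(r₂/r₁) drop.
L₂ = 92 − 20·log₁₀(15.5/2.6) = 92 − 15.507 = 76.49 dB.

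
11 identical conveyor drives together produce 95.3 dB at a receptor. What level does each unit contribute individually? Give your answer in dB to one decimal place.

11 equal contributions raise the level by 10·log₁₀ 11 = 10.414 dB, so each unit alone gives 95.3 − 10.414.

84.9 dB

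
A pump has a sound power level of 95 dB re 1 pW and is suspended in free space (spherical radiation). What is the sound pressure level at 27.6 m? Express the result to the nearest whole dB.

L_p = L_w − 10·log₁₀(4π·r²) with r = 27.6 m.
4π·r² = 9573 m², 10·log₁₀ of that is 39.810 dB.
L_p = 95 − 39.810 = 55.19 dB.

55 dB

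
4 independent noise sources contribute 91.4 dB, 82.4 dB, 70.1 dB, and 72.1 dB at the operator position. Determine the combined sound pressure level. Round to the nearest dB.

92 dB

For uncorrelated sources the intensities add, so convert each level to linear form, sum, and take 10·log₁₀ of the total.
Σ 10^(L/10) = 10^(91.4/10) + 10^(82.4/10) + 10^(70.1/10) + 10^(72.1/10) = 1.581e+09.
L_total = 10·log₁₀(1.581e+09) = 91.99 dB.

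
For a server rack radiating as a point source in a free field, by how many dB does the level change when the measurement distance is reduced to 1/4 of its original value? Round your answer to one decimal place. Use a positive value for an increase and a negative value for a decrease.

+12.0 dB

With spherical spreading the level changes by −20·log₁₀(r₂/r₁).
ΔL = −20·log₁₀(0.25) = +12.04 dB.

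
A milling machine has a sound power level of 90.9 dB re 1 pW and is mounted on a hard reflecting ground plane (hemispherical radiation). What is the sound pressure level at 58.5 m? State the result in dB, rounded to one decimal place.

Free-field hemispherical radiation: L_p = L_w − 10·log₁₀(2π·r²), r = 58.5 m.
2π·r² = 2.15e+04 m², 10·log₁₀ of that is 43.325 dB.
L_p = 90.9 − 43.325 = 47.58 dB.

47.6 dB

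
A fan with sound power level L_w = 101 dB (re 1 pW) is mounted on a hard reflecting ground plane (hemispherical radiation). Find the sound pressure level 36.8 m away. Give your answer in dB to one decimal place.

61.7 dB

The power spreads over a hemisphere of area 2π·r², so L_p = L_w − 10·log₁₀(2π·r²).
2π·r² = 8509 m², 10·log₁₀ of that is 39.299 dB.
L_p = 101 − 39.299 = 61.70 dB.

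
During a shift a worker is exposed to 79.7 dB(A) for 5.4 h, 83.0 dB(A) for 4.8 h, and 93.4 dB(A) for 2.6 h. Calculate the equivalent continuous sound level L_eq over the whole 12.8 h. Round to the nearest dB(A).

87 dB(A)

L_eq = 10·log₁₀[(1/T)·Σ tᵢ·10^(Lᵢ/10)] with T = 12.8 h.
Σ tᵢ·10^(Lᵢ/10) = 5.4·10^(79.7/10) + 4.8·10^(83.0/10) + 2.6·10^(93.4/10) = 7.150e+09.
L_eq = 10·log₁₀(7.150e+09/12.8) = 87.47 dB(A).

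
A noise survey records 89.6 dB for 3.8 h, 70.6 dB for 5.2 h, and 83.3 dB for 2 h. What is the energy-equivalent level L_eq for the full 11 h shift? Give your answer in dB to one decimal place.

The energy average is taken in the linear domain: L_eq = 10·log₁₀[(Σ tᵢ·10^(Lᵢ/10))/T], T = 11 h.
Σ tᵢ·10^(Lᵢ/10) = 3.8·10^(89.6/10) + 5.2·10^(70.6/10) + 2·10^(83.3/10) = 3.953e+09.
L_eq = 10·log₁₀(3.953e+09/11) = 85.56 dB.

85.6 dB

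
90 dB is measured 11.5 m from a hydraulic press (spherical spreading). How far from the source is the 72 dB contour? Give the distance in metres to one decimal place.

The 18.0 dB drop corresponds to a distance ratio of 10^(18.0/20) for a point source.
r₂ = 11.5·10^((90−72)/20) = 11.5·10^(18.0/20) = 91.35 m.

91.3 m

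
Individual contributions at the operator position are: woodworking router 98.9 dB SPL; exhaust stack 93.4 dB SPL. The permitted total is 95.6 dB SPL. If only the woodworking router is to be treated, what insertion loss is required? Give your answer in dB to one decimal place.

7.3 dB

Fixed contribution from the other source: Σ 10^(L/10) = 10^(93.4/10) = 2.188e+09 (93.40 dB SPL).
To meet 95.6 dB SPL overall, the treated woodworking router may contribute at most 10^(95.6/10) − 2.188e+09 = 1.443e+09, i.e. 91.59 dB SPL.
So the woodworking router must be reduced from 98.9 to 91.59 dB SPL: IL = 7.31 dB.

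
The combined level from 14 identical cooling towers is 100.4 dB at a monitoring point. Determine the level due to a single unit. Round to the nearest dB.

14 equal contributions raise the level by 10·log₁₀ 14 = 11.461 dB, so each unit alone gives 100.4 − 11.461.

89 dB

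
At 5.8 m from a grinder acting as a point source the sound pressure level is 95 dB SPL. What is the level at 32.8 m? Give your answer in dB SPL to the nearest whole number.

Point-source attenuation: ΔL = 20·log₁₀(r₂/r₁) = 20·log₁₀(32.8/5.8) = 15.049 dB.
L₂ = 95 − 20·log₁₀(32.8/5.8) = 95 − 15.049 = 79.95 dB SPL.

80 dB SPL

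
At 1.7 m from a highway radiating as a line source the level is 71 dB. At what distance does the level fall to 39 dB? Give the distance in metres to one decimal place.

2694.3 m

Line-source spreading drops the level by 10·log₁₀(r₂/r₁); inverting, r₂/r₁ = 10^(ΔL/10).
r₂ = 1.7·10^((71−39)/10) = 1.7·10^(32.0/10) = 2694.32 m.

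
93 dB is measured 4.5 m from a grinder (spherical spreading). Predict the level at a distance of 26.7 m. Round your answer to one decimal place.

Point-source attenuation: ΔL = 20·log₁₀(r₂/r₁) = 20·log₁₀(26.7/4.5) = 15.466 dB.
L₂ = 93 − 20·log₁₀(26.7/4.5) = 93 − 15.466 = 77.53 dB.

77.5 dB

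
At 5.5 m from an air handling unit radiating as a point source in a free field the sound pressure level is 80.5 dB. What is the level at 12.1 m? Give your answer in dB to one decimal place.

73.7 dB

Point-source attenuation: ΔL = 20·log₁₀(r₂/r₁) = 20·log₁₀(12.1/5.5) = 6.848 dB.
L₂ = 80.5 − 20·log₁₀(12.1/5.5) = 80.5 − 6.848 = 73.65 dB.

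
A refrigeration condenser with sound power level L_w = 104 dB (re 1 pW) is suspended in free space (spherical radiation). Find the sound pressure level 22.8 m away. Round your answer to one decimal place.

65.8 dB

Free-field spherical radiation: L_p = L_w − 10·log₁₀(4π·r²), r = 22.8 m.
4π·r² = 6533 m², 10·log₁₀ of that is 38.151 dB.
L_p = 104 − 38.151 = 65.85 dB.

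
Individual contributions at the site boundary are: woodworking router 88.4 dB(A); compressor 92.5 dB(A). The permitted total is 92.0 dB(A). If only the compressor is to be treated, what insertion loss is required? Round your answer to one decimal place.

3.0 dB

Fixed contribution from the other source: Σ 10^(L/10) = 10^(88.4/10) = 6.918e+08 (88.40 dB(A)).
To meet 92.0 dB(A) overall, the treated compressor may contribute at most 10^(92.0/10) − 6.918e+08 = 8.931e+08, i.e. 89.51 dB(A).
So the compressor must be reduced from 92.5 to 89.51 dB(A): IL = 2.99 dB.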